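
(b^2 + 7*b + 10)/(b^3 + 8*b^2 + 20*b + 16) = (b + 5)/(b^2 + 6*b + 8)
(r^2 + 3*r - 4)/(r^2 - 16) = (r - 1)/(r - 4)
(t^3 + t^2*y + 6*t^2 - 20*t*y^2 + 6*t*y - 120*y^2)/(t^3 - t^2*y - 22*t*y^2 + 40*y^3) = (-t - 6)/(-t + 2*y)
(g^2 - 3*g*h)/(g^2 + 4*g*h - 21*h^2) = g/(g + 7*h)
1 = 1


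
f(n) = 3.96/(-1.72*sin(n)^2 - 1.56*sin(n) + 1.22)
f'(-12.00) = 903.10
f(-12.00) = -35.28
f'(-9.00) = -0.21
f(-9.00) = 2.52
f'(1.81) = -1.25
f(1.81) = -2.06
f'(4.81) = -0.63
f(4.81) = 3.70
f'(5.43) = -1.33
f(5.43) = 2.79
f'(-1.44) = -0.83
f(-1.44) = 3.68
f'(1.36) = 1.07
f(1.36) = -2.03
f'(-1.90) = 1.62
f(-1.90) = 3.43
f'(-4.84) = 0.61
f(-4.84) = -1.96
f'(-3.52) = -62.30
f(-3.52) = 9.68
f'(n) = 3.96*(3.44*sin(n)*cos(n) + 1.56*cos(n))/(-1.72*sin(n)^2 - 1.56*sin(n) + 1.22)^2 = (13.6224*sin(n) + 6.1776)*cos(n)/(1.72*sin(n)^2 + 1.56*sin(n) - 1.22)^2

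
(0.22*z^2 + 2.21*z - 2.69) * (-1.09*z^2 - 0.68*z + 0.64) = -0.2398*z^4 - 2.5585*z^3 + 1.5701*z^2 + 3.2436*z - 1.7216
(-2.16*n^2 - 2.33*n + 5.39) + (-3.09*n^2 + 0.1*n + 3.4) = -5.25*n^2 - 2.23*n + 8.79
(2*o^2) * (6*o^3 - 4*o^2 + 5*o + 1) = 12*o^5 - 8*o^4 + 10*o^3 + 2*o^2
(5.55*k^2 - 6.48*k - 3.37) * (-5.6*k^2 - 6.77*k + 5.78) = -31.08*k^4 - 1.2855*k^3 + 94.8206*k^2 - 14.6395*k - 19.4786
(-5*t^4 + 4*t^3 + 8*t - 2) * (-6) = 30*t^4 - 24*t^3 - 48*t + 12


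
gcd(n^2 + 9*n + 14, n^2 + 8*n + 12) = n + 2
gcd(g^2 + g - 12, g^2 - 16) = g + 4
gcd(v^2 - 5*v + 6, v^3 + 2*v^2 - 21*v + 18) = v - 3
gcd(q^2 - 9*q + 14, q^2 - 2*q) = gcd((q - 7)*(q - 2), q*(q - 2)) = q - 2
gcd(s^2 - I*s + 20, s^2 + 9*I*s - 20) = s + 4*I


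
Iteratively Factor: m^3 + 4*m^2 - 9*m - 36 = (m - 3)*(m^2 + 7*m + 12) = (m - 3)*(m + 4)*(m + 3)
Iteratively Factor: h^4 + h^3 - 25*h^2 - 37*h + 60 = (h + 3)*(h^3 - 2*h^2 - 19*h + 20) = (h + 3)*(h + 4)*(h^2 - 6*h + 5) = (h - 5)*(h + 3)*(h + 4)*(h - 1)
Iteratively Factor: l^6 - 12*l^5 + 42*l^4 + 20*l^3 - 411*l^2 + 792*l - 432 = (l - 3)*(l^5 - 9*l^4 + 15*l^3 + 65*l^2 - 216*l + 144) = (l - 4)*(l - 3)*(l^4 - 5*l^3 - 5*l^2 + 45*l - 36) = (l - 4)*(l - 3)^2*(l^3 - 2*l^2 - 11*l + 12) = (l - 4)*(l - 3)^2*(l - 1)*(l^2 - l - 12) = (l - 4)^2*(l - 3)^2*(l - 1)*(l + 3)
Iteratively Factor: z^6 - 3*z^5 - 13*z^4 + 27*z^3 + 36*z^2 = (z)*(z^5 - 3*z^4 - 13*z^3 + 27*z^2 + 36*z) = z*(z - 4)*(z^4 + z^3 - 9*z^2 - 9*z) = z*(z - 4)*(z - 3)*(z^3 + 4*z^2 + 3*z) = z*(z - 4)*(z - 3)*(z + 3)*(z^2 + z) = z^2*(z - 4)*(z - 3)*(z + 3)*(z + 1)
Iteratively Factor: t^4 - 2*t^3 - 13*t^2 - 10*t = (t - 5)*(t^3 + 3*t^2 + 2*t) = (t - 5)*(t + 2)*(t^2 + t) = (t - 5)*(t + 1)*(t + 2)*(t)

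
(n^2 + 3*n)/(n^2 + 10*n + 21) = n/(n + 7)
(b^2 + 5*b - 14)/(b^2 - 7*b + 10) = (b + 7)/(b - 5)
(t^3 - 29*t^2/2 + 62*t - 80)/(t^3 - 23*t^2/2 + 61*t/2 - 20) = (t - 4)/(t - 1)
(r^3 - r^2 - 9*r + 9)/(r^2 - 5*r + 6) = (r^2 + 2*r - 3)/(r - 2)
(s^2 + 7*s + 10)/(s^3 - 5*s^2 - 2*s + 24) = (s + 5)/(s^2 - 7*s + 12)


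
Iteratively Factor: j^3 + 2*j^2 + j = (j)*(j^2 + 2*j + 1) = j*(j + 1)*(j + 1)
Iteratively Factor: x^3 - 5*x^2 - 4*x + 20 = (x - 5)*(x^2 - 4) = (x - 5)*(x - 2)*(x + 2)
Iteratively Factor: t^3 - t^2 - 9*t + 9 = (t + 3)*(t^2 - 4*t + 3) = (t - 3)*(t + 3)*(t - 1)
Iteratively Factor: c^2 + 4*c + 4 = (c + 2)*(c + 2)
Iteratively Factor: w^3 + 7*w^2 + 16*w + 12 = (w + 2)*(w^2 + 5*w + 6) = (w + 2)^2*(w + 3)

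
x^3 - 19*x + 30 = (x - 3)*(x - 2)*(x + 5)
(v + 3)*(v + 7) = v^2 + 10*v + 21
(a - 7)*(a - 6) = a^2 - 13*a + 42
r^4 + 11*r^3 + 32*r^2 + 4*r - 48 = (r - 1)*(r + 2)*(r + 4)*(r + 6)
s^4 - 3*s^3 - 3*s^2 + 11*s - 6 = (s - 3)*(s - 1)^2*(s + 2)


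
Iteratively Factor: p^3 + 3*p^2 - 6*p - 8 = (p + 1)*(p^2 + 2*p - 8) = (p + 1)*(p + 4)*(p - 2)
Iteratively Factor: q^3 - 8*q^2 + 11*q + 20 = (q + 1)*(q^2 - 9*q + 20) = (q - 4)*(q + 1)*(q - 5)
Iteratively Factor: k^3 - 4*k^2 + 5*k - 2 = (k - 2)*(k^2 - 2*k + 1) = (k - 2)*(k - 1)*(k - 1)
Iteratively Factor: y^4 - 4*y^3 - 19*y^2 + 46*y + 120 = (y + 2)*(y^3 - 6*y^2 - 7*y + 60) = (y + 2)*(y + 3)*(y^2 - 9*y + 20) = (y - 5)*(y + 2)*(y + 3)*(y - 4)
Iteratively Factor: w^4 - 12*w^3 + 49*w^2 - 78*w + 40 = (w - 5)*(w^3 - 7*w^2 + 14*w - 8) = (w - 5)*(w - 1)*(w^2 - 6*w + 8) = (w - 5)*(w - 4)*(w - 1)*(w - 2)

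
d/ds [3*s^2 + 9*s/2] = 6*s + 9/2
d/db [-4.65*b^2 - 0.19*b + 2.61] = -9.3*b - 0.19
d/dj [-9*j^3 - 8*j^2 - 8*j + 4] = -27*j^2 - 16*j - 8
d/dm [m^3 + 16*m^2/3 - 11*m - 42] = 3*m^2 + 32*m/3 - 11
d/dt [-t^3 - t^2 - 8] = t*(-3*t - 2)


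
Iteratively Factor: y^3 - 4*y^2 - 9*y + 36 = (y - 4)*(y^2 - 9) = (y - 4)*(y + 3)*(y - 3)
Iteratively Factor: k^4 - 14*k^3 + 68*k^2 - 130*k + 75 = (k - 5)*(k^3 - 9*k^2 + 23*k - 15) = (k - 5)*(k - 3)*(k^2 - 6*k + 5) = (k - 5)*(k - 3)*(k - 1)*(k - 5)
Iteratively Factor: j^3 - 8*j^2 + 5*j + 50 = (j - 5)*(j^2 - 3*j - 10) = (j - 5)*(j + 2)*(j - 5)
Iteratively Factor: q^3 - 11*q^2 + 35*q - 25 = (q - 1)*(q^2 - 10*q + 25) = (q - 5)*(q - 1)*(q - 5)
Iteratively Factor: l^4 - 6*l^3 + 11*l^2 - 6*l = (l - 3)*(l^3 - 3*l^2 + 2*l) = (l - 3)*(l - 1)*(l^2 - 2*l) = l*(l - 3)*(l - 1)*(l - 2)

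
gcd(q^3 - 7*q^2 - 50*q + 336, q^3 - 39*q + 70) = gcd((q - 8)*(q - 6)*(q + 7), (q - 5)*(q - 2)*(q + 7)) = q + 7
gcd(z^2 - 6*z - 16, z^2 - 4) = z + 2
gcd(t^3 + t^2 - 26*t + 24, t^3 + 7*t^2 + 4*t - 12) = t^2 + 5*t - 6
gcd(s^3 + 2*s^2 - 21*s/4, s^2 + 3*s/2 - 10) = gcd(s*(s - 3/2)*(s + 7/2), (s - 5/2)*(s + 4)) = 1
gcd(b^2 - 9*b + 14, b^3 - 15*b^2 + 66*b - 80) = b - 2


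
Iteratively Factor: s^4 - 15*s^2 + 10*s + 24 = (s + 1)*(s^3 - s^2 - 14*s + 24) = (s - 2)*(s + 1)*(s^2 + s - 12) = (s - 2)*(s + 1)*(s + 4)*(s - 3)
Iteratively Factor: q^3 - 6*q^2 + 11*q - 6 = (q - 2)*(q^2 - 4*q + 3) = (q - 2)*(q - 1)*(q - 3)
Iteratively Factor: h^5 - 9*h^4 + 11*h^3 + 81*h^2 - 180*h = (h - 3)*(h^4 - 6*h^3 - 7*h^2 + 60*h) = (h - 4)*(h - 3)*(h^3 - 2*h^2 - 15*h) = h*(h - 4)*(h - 3)*(h^2 - 2*h - 15) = h*(h - 4)*(h - 3)*(h + 3)*(h - 5)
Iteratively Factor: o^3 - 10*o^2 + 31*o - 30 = (o - 5)*(o^2 - 5*o + 6) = (o - 5)*(o - 3)*(o - 2)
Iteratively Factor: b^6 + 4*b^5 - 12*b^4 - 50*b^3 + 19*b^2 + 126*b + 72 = (b - 3)*(b^5 + 7*b^4 + 9*b^3 - 23*b^2 - 50*b - 24) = (b - 3)*(b - 2)*(b^4 + 9*b^3 + 27*b^2 + 31*b + 12) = (b - 3)*(b - 2)*(b + 1)*(b^3 + 8*b^2 + 19*b + 12) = (b - 3)*(b - 2)*(b + 1)^2*(b^2 + 7*b + 12) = (b - 3)*(b - 2)*(b + 1)^2*(b + 4)*(b + 3)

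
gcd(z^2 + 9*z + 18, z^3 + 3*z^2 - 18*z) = z + 6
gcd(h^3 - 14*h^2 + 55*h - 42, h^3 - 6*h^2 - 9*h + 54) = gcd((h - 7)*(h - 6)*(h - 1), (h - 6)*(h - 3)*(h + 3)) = h - 6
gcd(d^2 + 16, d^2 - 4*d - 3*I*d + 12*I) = 1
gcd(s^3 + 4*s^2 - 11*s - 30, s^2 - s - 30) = s + 5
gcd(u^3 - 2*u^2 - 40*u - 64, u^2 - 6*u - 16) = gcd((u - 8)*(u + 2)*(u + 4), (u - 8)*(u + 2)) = u^2 - 6*u - 16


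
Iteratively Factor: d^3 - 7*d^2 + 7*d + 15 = (d - 3)*(d^2 - 4*d - 5) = (d - 3)*(d + 1)*(d - 5)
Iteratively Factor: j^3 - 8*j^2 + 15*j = (j - 5)*(j^2 - 3*j) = j*(j - 5)*(j - 3)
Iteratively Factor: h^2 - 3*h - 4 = (h + 1)*(h - 4)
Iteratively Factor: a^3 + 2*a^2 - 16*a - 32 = (a + 2)*(a^2 - 16) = (a - 4)*(a + 2)*(a + 4)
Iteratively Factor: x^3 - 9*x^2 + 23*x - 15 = (x - 3)*(x^2 - 6*x + 5) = (x - 3)*(x - 1)*(x - 5)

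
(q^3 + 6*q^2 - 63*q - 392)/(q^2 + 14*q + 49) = q - 8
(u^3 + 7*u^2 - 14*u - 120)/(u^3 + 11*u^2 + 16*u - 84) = (u^2 + u - 20)/(u^2 + 5*u - 14)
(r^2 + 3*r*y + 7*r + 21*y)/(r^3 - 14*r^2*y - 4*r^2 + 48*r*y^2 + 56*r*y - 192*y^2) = (r^2 + 3*r*y + 7*r + 21*y)/(r^3 - 14*r^2*y - 4*r^2 + 48*r*y^2 + 56*r*y - 192*y^2)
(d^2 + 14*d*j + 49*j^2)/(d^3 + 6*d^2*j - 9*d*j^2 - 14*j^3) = (d + 7*j)/(d^2 - d*j - 2*j^2)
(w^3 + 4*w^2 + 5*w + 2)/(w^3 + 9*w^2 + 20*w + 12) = (w + 1)/(w + 6)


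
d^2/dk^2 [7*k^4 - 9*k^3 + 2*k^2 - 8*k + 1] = 84*k^2 - 54*k + 4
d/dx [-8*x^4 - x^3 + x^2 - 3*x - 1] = -32*x^3 - 3*x^2 + 2*x - 3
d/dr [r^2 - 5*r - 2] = 2*r - 5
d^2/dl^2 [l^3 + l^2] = 6*l + 2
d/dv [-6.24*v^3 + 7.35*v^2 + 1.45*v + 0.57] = -18.72*v^2 + 14.7*v + 1.45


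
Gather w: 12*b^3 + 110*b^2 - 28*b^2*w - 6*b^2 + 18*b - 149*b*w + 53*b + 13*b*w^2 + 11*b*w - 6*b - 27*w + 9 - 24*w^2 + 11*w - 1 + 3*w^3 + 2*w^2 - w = 12*b^3 + 104*b^2 + 65*b + 3*w^3 + w^2*(13*b - 22) + w*(-28*b^2 - 138*b - 17) + 8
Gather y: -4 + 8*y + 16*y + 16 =24*y + 12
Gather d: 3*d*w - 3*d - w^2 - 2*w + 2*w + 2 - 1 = d*(3*w - 3) - w^2 + 1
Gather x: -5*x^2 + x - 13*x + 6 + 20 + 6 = -5*x^2 - 12*x + 32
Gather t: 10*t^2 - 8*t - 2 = 10*t^2 - 8*t - 2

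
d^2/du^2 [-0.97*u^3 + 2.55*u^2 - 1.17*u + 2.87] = 5.1 - 5.82*u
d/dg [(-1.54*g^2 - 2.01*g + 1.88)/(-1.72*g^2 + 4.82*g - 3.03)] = (-10.88*g^2 + 15.7996*g - 2.9713)/(2.9584*g^4 - 16.5808*g^3 + 33.6556*g^2 - 29.2092*g + 9.1809)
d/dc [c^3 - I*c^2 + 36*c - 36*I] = 3*c^2 - 2*I*c + 36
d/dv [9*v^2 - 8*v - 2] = 18*v - 8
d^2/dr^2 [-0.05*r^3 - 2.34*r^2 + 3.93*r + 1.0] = -0.3*r - 4.68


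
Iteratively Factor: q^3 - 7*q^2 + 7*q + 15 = (q - 5)*(q^2 - 2*q - 3) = (q - 5)*(q - 3)*(q + 1)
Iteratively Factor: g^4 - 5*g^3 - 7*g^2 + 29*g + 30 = (g - 3)*(g^3 - 2*g^2 - 13*g - 10) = (g - 3)*(g + 2)*(g^2 - 4*g - 5) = (g - 3)*(g + 1)*(g + 2)*(g - 5)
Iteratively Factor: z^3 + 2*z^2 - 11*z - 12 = (z + 1)*(z^2 + z - 12) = (z - 3)*(z + 1)*(z + 4)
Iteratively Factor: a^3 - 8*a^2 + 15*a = (a - 5)*(a^2 - 3*a) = a*(a - 5)*(a - 3)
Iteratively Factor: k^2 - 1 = (k - 1)*(k + 1)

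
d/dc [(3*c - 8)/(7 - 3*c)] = -3/(3*c - 7)^2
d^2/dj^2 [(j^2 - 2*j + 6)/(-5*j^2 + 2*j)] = 4*(20*j^3 - 225*j^2 + 90*j - 12)/(j^3*(125*j^3 - 150*j^2 + 60*j - 8))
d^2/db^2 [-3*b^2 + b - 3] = -6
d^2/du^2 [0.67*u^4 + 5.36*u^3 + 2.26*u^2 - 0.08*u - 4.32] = 8.04*u^2 + 32.16*u + 4.52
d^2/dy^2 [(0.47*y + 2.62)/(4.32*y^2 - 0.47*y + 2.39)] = ((0.47*y + 2.62)*(8.64*y - 0.47)*(17.28*y - 0.94) - (12.1824*y + 22.195)*(4.32*y^2 - 0.47*y + 2.39))/(4.32*y^2 - 0.47*y + 2.39)^3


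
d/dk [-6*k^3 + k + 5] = 1 - 18*k^2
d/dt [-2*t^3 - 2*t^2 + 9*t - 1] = -6*t^2 - 4*t + 9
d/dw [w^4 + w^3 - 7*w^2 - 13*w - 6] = 4*w^3 + 3*w^2 - 14*w - 13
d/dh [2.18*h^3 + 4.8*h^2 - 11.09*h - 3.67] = 6.54*h^2 + 9.6*h - 11.09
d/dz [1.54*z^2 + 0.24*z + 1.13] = 3.08*z + 0.24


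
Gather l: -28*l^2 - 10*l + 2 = -28*l^2 - 10*l + 2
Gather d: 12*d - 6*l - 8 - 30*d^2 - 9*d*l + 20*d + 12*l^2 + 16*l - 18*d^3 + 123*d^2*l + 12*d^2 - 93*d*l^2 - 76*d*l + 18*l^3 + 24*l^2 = -18*d^3 + d^2*(123*l - 18) + d*(-93*l^2 - 85*l + 32) + 18*l^3 + 36*l^2 + 10*l - 8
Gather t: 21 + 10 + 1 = 32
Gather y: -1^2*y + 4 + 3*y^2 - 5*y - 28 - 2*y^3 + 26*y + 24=-2*y^3 + 3*y^2 + 20*y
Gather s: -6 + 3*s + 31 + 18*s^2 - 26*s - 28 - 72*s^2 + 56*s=-54*s^2 + 33*s - 3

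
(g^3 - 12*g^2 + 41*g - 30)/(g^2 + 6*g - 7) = (g^2 - 11*g + 30)/(g + 7)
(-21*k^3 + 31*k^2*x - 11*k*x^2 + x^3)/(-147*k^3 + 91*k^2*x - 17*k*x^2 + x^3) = (-k + x)/(-7*k + x)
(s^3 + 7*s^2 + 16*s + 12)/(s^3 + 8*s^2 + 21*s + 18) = (s + 2)/(s + 3)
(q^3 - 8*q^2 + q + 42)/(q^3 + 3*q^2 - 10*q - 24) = (q - 7)/(q + 4)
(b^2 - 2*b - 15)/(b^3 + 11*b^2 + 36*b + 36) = (b - 5)/(b^2 + 8*b + 12)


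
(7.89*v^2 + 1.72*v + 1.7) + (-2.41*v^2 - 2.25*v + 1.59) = 5.48*v^2 - 0.53*v + 3.29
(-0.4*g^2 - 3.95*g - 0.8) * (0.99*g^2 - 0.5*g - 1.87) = -0.396*g^4 - 3.7105*g^3 + 1.931*g^2 + 7.7865*g + 1.496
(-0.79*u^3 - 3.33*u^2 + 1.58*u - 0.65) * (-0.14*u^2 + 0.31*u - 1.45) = 0.1106*u^5 + 0.2213*u^4 - 0.108*u^3 + 5.4093*u^2 - 2.4925*u + 0.9425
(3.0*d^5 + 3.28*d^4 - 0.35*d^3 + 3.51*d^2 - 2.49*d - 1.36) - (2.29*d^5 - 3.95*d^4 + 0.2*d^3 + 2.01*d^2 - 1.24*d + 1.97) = 0.71*d^5 + 7.23*d^4 - 0.55*d^3 + 1.5*d^2 - 1.25*d - 3.33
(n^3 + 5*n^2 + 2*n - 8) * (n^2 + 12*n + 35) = n^5 + 17*n^4 + 97*n^3 + 191*n^2 - 26*n - 280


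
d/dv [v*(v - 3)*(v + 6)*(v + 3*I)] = 4*v^3 + 9*v^2*(1 + I) + 18*v*(-2 + I) - 54*I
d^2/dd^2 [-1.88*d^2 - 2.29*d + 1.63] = -3.76000000000000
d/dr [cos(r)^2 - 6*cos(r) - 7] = 2*(3 - cos(r))*sin(r)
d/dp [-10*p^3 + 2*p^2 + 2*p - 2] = -30*p^2 + 4*p + 2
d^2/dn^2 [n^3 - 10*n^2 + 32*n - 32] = 6*n - 20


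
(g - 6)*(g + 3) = g^2 - 3*g - 18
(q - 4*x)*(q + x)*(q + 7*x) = q^3 + 4*q^2*x - 25*q*x^2 - 28*x^3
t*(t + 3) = t^2 + 3*t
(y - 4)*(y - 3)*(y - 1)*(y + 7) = y^4 - y^3 - 37*y^2 + 121*y - 84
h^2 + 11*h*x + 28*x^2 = (h + 4*x)*(h + 7*x)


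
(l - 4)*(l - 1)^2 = l^3 - 6*l^2 + 9*l - 4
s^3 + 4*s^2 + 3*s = s*(s + 1)*(s + 3)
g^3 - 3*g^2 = g^2*(g - 3)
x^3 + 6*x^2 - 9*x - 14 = (x - 2)*(x + 1)*(x + 7)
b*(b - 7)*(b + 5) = b^3 - 2*b^2 - 35*b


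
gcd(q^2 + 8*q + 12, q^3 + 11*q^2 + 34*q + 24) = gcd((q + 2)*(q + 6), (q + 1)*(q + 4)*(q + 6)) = q + 6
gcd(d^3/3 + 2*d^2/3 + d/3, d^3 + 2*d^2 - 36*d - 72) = 1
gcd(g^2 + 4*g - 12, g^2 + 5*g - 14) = g - 2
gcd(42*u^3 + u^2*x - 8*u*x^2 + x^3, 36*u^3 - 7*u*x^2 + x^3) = -6*u^2 - u*x + x^2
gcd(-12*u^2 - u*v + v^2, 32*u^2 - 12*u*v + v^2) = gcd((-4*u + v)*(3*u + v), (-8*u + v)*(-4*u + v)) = 4*u - v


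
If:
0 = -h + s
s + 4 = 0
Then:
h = -4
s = -4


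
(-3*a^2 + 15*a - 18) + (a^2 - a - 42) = -2*a^2 + 14*a - 60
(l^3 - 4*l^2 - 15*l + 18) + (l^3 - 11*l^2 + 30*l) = 2*l^3 - 15*l^2 + 15*l + 18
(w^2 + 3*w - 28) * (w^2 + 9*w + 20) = w^4 + 12*w^3 + 19*w^2 - 192*w - 560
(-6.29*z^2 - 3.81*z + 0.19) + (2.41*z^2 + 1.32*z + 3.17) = -3.88*z^2 - 2.49*z + 3.36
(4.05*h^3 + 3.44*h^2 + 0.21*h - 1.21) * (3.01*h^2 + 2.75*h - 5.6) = 12.1905*h^5 + 21.4919*h^4 - 12.5879*h^3 - 22.3286*h^2 - 4.5035*h + 6.776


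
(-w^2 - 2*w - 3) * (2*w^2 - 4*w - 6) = -2*w^4 + 8*w^2 + 24*w + 18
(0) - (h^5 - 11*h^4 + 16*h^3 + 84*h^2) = -h^5 + 11*h^4 - 16*h^3 - 84*h^2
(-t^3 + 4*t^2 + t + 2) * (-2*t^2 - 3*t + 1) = 2*t^5 - 5*t^4 - 15*t^3 - 3*t^2 - 5*t + 2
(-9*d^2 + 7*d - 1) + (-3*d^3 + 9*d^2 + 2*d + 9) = -3*d^3 + 9*d + 8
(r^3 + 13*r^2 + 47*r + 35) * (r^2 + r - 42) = r^5 + 14*r^4 + 18*r^3 - 464*r^2 - 1939*r - 1470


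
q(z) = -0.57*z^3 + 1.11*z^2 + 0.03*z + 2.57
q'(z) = -1.71*z^2 + 2.22*z + 0.03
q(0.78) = 3.00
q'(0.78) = 0.72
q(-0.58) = 3.04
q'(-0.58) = -1.83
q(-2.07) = 12.32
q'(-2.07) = -11.89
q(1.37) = 3.23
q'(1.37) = -0.14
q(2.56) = 0.36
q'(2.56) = -5.49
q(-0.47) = 2.86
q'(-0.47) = -1.39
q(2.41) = 1.11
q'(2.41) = -4.55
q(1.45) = 3.21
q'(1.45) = -0.35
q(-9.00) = 507.74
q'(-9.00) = -158.46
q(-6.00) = 165.47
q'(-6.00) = -74.85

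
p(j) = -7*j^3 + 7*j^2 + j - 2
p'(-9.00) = -1826.00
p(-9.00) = 5659.00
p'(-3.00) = -230.00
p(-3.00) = 247.00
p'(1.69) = -35.32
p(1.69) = -14.10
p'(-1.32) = -54.07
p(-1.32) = 24.98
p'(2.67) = -111.33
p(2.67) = -82.67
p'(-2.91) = -217.57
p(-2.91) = 226.86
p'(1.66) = -33.63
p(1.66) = -13.07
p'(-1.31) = -53.38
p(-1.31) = 24.44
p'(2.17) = -67.51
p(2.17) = -38.40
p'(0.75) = -0.31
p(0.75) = -0.27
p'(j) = -21*j^2 + 14*j + 1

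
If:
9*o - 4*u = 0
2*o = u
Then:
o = 0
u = 0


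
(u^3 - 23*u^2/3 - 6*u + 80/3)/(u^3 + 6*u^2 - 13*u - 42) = (3*u^2 - 29*u + 40)/(3*(u^2 + 4*u - 21))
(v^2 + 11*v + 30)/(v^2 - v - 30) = (v + 6)/(v - 6)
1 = 1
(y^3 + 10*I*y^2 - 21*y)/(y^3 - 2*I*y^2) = (y^2 + 10*I*y - 21)/(y*(y - 2*I))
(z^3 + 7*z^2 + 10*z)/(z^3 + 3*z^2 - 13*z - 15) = z*(z + 2)/(z^2 - 2*z - 3)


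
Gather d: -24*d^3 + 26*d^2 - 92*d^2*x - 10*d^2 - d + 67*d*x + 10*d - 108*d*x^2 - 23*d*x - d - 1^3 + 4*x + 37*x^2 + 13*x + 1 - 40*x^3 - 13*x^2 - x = -24*d^3 + d^2*(16 - 92*x) + d*(-108*x^2 + 44*x + 8) - 40*x^3 + 24*x^2 + 16*x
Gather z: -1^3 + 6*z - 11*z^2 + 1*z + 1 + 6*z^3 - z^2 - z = 6*z^3 - 12*z^2 + 6*z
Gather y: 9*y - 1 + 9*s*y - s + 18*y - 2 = -s + y*(9*s + 27) - 3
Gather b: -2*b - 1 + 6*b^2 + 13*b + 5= 6*b^2 + 11*b + 4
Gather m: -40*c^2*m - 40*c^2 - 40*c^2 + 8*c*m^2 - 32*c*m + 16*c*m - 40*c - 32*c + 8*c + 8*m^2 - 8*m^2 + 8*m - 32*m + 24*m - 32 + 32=-80*c^2 + 8*c*m^2 - 64*c + m*(-40*c^2 - 16*c)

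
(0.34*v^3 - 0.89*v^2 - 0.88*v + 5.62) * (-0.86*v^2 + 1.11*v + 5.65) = -0.2924*v^5 + 1.1428*v^4 + 1.6899*v^3 - 10.8385*v^2 + 1.2662*v + 31.753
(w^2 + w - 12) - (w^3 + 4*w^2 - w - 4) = -w^3 - 3*w^2 + 2*w - 8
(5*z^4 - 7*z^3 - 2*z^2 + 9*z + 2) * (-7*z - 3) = -35*z^5 + 34*z^4 + 35*z^3 - 57*z^2 - 41*z - 6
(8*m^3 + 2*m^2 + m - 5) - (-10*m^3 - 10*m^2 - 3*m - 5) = 18*m^3 + 12*m^2 + 4*m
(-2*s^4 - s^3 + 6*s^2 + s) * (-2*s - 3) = 4*s^5 + 8*s^4 - 9*s^3 - 20*s^2 - 3*s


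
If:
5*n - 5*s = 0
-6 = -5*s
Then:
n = 6/5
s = 6/5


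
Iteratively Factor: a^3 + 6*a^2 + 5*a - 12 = (a + 4)*(a^2 + 2*a - 3) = (a + 3)*(a + 4)*(a - 1)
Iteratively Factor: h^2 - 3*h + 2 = (h - 1)*(h - 2)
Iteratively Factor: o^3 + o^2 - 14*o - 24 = (o - 4)*(o^2 + 5*o + 6) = (o - 4)*(o + 2)*(o + 3)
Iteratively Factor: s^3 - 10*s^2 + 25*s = (s)*(s^2 - 10*s + 25) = s*(s - 5)*(s - 5)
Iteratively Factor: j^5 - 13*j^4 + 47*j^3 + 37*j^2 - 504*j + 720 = (j - 4)*(j^4 - 9*j^3 + 11*j^2 + 81*j - 180) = (j - 4)*(j + 3)*(j^3 - 12*j^2 + 47*j - 60) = (j - 4)^2*(j + 3)*(j^2 - 8*j + 15) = (j - 4)^2*(j - 3)*(j + 3)*(j - 5)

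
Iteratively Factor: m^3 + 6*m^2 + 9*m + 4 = (m + 1)*(m^2 + 5*m + 4) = (m + 1)*(m + 4)*(m + 1)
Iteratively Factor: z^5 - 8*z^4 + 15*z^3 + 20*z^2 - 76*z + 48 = (z - 4)*(z^4 - 4*z^3 - z^2 + 16*z - 12) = (z - 4)*(z - 2)*(z^3 - 2*z^2 - 5*z + 6) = (z - 4)*(z - 2)*(z - 1)*(z^2 - z - 6) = (z - 4)*(z - 2)*(z - 1)*(z + 2)*(z - 3)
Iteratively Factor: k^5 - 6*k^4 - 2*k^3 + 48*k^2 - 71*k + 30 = (k - 5)*(k^4 - k^3 - 7*k^2 + 13*k - 6) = (k - 5)*(k - 1)*(k^3 - 7*k + 6) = (k - 5)*(k - 2)*(k - 1)*(k^2 + 2*k - 3) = (k - 5)*(k - 2)*(k - 1)*(k + 3)*(k - 1)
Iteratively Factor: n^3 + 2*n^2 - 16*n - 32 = (n + 2)*(n^2 - 16) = (n - 4)*(n + 2)*(n + 4)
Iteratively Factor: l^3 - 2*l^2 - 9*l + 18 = (l + 3)*(l^2 - 5*l + 6) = (l - 2)*(l + 3)*(l - 3)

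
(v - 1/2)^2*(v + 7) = v^3 + 6*v^2 - 27*v/4 + 7/4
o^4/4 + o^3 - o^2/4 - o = o*(o/4 + 1)*(o - 1)*(o + 1)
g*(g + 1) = g^2 + g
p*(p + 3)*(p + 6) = p^3 + 9*p^2 + 18*p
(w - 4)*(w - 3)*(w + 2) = w^3 - 5*w^2 - 2*w + 24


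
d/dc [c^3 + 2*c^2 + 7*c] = 3*c^2 + 4*c + 7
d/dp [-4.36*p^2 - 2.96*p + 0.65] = -8.72*p - 2.96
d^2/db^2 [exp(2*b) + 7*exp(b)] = (4*exp(b) + 7)*exp(b)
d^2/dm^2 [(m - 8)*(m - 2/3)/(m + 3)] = 242/(3*(m^3 + 9*m^2 + 27*m + 27))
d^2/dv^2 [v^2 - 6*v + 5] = 2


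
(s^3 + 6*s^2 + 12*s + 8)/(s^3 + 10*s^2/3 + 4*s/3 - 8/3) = 3*(s + 2)/(3*s - 2)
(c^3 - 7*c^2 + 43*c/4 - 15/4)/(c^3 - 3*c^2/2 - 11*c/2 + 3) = (c^2 - 13*c/2 + 15/2)/(c^2 - c - 6)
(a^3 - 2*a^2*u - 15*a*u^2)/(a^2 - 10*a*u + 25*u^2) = a*(-a - 3*u)/(-a + 5*u)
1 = 1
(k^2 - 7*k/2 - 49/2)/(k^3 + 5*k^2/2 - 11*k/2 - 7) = (k - 7)/(k^2 - k - 2)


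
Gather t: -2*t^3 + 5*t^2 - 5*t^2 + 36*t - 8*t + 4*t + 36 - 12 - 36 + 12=-2*t^3 + 32*t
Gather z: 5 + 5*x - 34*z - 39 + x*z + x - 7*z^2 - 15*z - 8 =6*x - 7*z^2 + z*(x - 49) - 42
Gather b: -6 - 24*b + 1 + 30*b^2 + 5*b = 30*b^2 - 19*b - 5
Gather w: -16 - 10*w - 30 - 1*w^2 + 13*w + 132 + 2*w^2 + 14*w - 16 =w^2 + 17*w + 70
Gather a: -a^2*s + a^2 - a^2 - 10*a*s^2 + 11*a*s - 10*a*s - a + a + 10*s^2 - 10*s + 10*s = -a^2*s + a*(-10*s^2 + s) + 10*s^2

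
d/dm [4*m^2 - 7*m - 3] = 8*m - 7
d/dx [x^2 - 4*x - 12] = 2*x - 4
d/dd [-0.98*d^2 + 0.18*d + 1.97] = 0.18 - 1.96*d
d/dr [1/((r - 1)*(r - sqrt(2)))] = ((1 - r)*(r - sqrt(2))^2 + (-r + sqrt(2))*(r - 1)^2)/((r - 1)^3*(r - sqrt(2))^3)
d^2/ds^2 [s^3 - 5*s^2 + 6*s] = 6*s - 10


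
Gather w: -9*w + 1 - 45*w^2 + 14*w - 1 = -45*w^2 + 5*w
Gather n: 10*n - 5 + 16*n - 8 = 26*n - 13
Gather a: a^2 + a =a^2 + a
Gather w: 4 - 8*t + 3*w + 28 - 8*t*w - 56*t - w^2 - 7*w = -64*t - w^2 + w*(-8*t - 4) + 32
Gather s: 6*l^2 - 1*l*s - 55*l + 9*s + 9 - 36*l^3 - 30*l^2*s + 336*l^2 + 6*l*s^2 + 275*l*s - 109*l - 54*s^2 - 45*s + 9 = -36*l^3 + 342*l^2 - 164*l + s^2*(6*l - 54) + s*(-30*l^2 + 274*l - 36) + 18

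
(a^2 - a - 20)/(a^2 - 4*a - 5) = (a + 4)/(a + 1)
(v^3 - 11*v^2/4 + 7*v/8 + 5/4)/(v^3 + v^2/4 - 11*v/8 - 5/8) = (v - 2)/(v + 1)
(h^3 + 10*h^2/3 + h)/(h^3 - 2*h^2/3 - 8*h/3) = (3*h^2 + 10*h + 3)/(3*h^2 - 2*h - 8)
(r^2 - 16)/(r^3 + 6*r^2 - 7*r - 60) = (r - 4)/(r^2 + 2*r - 15)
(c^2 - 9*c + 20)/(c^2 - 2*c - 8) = (c - 5)/(c + 2)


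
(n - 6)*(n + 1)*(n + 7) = n^3 + 2*n^2 - 41*n - 42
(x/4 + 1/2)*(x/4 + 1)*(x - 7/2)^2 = x^4/16 - x^3/16 - 87*x^2/64 + 35*x/32 + 49/8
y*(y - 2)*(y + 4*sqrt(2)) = y^3 - 2*y^2 + 4*sqrt(2)*y^2 - 8*sqrt(2)*y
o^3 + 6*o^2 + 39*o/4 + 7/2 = (o + 1/2)*(o + 2)*(o + 7/2)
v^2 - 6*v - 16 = (v - 8)*(v + 2)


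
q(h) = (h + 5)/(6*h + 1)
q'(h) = -6*(h + 5)/(6*h + 1)^2 + 1/(6*h + 1) = -29/(6*h + 1)^2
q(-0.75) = -1.21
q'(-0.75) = -2.37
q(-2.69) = -0.15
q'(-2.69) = -0.13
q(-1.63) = -0.38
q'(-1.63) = -0.38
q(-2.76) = -0.14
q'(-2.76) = -0.12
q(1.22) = 0.75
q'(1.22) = -0.42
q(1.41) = 0.68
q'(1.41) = -0.32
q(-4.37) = -0.02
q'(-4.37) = -0.05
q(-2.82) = -0.14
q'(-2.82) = -0.11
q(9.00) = 0.25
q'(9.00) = -0.00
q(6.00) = 0.30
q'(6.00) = -0.02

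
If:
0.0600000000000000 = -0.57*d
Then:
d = -0.11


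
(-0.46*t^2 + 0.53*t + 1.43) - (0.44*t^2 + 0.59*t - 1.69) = -0.9*t^2 - 0.0599999999999999*t + 3.12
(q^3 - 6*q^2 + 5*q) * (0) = 0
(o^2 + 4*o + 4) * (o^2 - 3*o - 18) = o^4 + o^3 - 26*o^2 - 84*o - 72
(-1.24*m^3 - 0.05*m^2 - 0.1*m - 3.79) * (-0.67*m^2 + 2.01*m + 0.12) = 0.8308*m^5 - 2.4589*m^4 - 0.1823*m^3 + 2.3323*m^2 - 7.6299*m - 0.4548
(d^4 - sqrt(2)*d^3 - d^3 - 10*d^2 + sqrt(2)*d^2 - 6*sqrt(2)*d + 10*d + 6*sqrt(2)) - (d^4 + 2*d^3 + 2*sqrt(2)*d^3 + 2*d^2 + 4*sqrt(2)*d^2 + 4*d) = -3*sqrt(2)*d^3 - 3*d^3 - 12*d^2 - 3*sqrt(2)*d^2 - 6*sqrt(2)*d + 6*d + 6*sqrt(2)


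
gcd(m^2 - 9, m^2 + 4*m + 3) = m + 3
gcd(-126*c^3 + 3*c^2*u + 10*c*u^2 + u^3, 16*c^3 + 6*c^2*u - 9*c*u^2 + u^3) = 1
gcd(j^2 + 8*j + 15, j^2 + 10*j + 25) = j + 5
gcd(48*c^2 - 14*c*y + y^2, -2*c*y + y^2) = 1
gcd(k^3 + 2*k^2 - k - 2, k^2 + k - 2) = k^2 + k - 2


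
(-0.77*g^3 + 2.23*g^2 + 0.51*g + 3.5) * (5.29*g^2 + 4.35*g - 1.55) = -4.0733*g^5 + 8.4472*g^4 + 13.5919*g^3 + 17.277*g^2 + 14.4345*g - 5.425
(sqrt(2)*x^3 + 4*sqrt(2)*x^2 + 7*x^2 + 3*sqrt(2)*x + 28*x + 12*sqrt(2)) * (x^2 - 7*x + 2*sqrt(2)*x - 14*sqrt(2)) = sqrt(2)*x^5 - 3*sqrt(2)*x^4 + 11*x^4 - 33*x^3 - 11*sqrt(2)*x^3 - 296*x^2 - 51*sqrt(2)*x^2 - 476*sqrt(2)*x - 36*x - 336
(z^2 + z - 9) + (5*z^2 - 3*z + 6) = 6*z^2 - 2*z - 3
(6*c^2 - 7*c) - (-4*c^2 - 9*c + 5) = 10*c^2 + 2*c - 5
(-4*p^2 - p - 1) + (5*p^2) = p^2 - p - 1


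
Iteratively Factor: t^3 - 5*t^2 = (t)*(t^2 - 5*t) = t*(t - 5)*(t)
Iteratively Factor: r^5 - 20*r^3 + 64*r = (r + 2)*(r^4 - 2*r^3 - 16*r^2 + 32*r) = (r - 2)*(r + 2)*(r^3 - 16*r) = (r - 2)*(r + 2)*(r + 4)*(r^2 - 4*r) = (r - 4)*(r - 2)*(r + 2)*(r + 4)*(r)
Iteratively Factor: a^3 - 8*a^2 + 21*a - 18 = (a - 2)*(a^2 - 6*a + 9) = (a - 3)*(a - 2)*(a - 3)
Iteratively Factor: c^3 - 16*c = (c + 4)*(c^2 - 4*c) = c*(c + 4)*(c - 4)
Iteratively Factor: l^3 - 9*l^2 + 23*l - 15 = (l - 3)*(l^2 - 6*l + 5) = (l - 5)*(l - 3)*(l - 1)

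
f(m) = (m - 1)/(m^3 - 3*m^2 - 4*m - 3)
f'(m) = (m - 1)*(-3*m^2 + 6*m + 4)/(m^3 - 3*m^2 - 4*m - 3)^2 + 1/(m^3 - 3*m^2 - 4*m - 3) = (m^3 - 3*m^2 - 4*m + (m - 1)*(-3*m^2 + 6*m + 4) - 3)/(-m^3 + 3*m^2 + 4*m + 3)^2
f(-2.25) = 0.16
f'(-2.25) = 0.14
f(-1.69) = 0.28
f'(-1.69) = 0.32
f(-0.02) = 0.35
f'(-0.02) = -0.81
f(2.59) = -0.10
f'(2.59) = -0.07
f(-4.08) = 0.05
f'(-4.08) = 0.02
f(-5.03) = 0.03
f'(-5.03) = 0.01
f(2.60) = -0.10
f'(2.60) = -0.07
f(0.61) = 0.06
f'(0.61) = -0.22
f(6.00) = 0.06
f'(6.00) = -0.04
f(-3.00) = 0.09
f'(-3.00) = 0.06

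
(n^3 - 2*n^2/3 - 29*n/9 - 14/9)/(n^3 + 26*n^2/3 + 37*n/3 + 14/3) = (n - 7/3)/(n + 7)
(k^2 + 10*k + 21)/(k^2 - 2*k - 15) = (k + 7)/(k - 5)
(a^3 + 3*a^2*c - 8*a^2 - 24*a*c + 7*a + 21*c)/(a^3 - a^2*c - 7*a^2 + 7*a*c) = (a^2 + 3*a*c - a - 3*c)/(a*(a - c))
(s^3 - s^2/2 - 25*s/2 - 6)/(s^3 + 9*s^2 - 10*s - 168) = (2*s^2 + 7*s + 3)/(2*(s^2 + 13*s + 42))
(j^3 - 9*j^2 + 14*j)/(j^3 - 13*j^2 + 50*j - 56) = j/(j - 4)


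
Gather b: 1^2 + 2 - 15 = -12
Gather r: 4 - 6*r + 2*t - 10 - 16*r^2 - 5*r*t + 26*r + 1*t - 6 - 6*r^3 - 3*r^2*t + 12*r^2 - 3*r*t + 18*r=-6*r^3 + r^2*(-3*t - 4) + r*(38 - 8*t) + 3*t - 12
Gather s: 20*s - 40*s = -20*s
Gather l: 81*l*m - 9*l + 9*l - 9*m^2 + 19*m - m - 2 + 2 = 81*l*m - 9*m^2 + 18*m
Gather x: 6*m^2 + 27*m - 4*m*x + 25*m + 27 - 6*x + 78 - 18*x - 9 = 6*m^2 + 52*m + x*(-4*m - 24) + 96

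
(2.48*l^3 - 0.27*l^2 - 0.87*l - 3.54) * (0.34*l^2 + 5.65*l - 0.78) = 0.8432*l^5 + 13.9202*l^4 - 3.7557*l^3 - 5.9085*l^2 - 19.3224*l + 2.7612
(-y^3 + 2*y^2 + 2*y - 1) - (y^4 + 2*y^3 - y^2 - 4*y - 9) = -y^4 - 3*y^3 + 3*y^2 + 6*y + 8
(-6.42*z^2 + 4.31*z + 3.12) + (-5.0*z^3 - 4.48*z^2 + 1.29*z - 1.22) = -5.0*z^3 - 10.9*z^2 + 5.6*z + 1.9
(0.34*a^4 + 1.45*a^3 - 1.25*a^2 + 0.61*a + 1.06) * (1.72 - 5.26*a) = -1.7884*a^5 - 7.0422*a^4 + 9.069*a^3 - 5.3586*a^2 - 4.5264*a + 1.8232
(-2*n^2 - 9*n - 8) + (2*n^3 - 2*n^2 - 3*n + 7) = 2*n^3 - 4*n^2 - 12*n - 1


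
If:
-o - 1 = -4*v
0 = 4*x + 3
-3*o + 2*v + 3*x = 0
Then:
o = -7/10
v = 3/40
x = -3/4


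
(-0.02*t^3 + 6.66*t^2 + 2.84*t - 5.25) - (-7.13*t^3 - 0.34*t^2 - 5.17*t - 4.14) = 7.11*t^3 + 7.0*t^2 + 8.01*t - 1.11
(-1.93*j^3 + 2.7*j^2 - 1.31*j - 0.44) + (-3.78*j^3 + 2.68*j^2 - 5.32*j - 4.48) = -5.71*j^3 + 5.38*j^2 - 6.63*j - 4.92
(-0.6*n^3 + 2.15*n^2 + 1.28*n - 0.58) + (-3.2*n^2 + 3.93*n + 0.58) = -0.6*n^3 - 1.05*n^2 + 5.21*n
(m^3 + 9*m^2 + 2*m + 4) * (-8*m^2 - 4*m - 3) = -8*m^5 - 76*m^4 - 55*m^3 - 67*m^2 - 22*m - 12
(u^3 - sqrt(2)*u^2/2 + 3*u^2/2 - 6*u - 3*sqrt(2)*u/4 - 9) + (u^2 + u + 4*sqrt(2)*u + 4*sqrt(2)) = u^3 - sqrt(2)*u^2/2 + 5*u^2/2 - 5*u + 13*sqrt(2)*u/4 - 9 + 4*sqrt(2)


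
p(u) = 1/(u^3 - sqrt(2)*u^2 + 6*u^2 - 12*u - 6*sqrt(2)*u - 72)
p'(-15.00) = 0.00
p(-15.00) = 0.00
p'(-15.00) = 0.00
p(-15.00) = 0.00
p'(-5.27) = -0.05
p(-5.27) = 0.06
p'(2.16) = 0.00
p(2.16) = -0.01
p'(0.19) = 0.00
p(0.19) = -0.01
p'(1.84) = 0.00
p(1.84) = -0.01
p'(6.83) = 0.00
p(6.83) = 0.00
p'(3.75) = -0.06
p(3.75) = -0.03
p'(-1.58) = 0.03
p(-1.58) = -0.03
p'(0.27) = 0.00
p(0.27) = -0.01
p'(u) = (-3*u^2 - 12*u + 2*sqrt(2)*u + 6*sqrt(2) + 12)/(u^3 - sqrt(2)*u^2 + 6*u^2 - 12*u - 6*sqrt(2)*u - 72)^2 = (-3*u^2 - 12*u + 2*sqrt(2)*u + 6*sqrt(2) + 12)/(-u^3 - 6*u^2 + sqrt(2)*u^2 + 6*sqrt(2)*u + 12*u + 72)^2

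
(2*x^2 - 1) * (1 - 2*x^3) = -4*x^5 + 2*x^3 + 2*x^2 - 1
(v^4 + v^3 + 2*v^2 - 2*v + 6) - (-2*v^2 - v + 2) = v^4 + v^3 + 4*v^2 - v + 4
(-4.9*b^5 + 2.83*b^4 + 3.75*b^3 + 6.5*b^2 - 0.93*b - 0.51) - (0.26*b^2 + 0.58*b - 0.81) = -4.9*b^5 + 2.83*b^4 + 3.75*b^3 + 6.24*b^2 - 1.51*b + 0.3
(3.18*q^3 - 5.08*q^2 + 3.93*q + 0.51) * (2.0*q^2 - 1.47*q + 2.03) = 6.36*q^5 - 14.8346*q^4 + 21.783*q^3 - 15.0695*q^2 + 7.2282*q + 1.0353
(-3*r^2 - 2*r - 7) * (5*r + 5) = -15*r^3 - 25*r^2 - 45*r - 35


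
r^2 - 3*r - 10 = (r - 5)*(r + 2)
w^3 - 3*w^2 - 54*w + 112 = (w - 8)*(w - 2)*(w + 7)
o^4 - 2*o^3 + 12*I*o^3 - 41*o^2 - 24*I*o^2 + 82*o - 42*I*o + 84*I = (o - 2)*(o + 2*I)*(o + 3*I)*(o + 7*I)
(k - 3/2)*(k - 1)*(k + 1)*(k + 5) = k^4 + 7*k^3/2 - 17*k^2/2 - 7*k/2 + 15/2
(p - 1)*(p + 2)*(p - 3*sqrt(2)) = p^3 - 3*sqrt(2)*p^2 + p^2 - 3*sqrt(2)*p - 2*p + 6*sqrt(2)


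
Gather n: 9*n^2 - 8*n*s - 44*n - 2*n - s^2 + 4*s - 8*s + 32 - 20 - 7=9*n^2 + n*(-8*s - 46) - s^2 - 4*s + 5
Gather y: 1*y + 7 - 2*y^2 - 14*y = -2*y^2 - 13*y + 7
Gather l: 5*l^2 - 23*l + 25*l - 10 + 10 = 5*l^2 + 2*l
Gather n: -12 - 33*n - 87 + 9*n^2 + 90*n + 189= 9*n^2 + 57*n + 90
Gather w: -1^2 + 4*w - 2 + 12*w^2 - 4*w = 12*w^2 - 3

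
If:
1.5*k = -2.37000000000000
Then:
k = -1.58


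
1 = 1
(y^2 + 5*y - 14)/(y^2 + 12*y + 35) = (y - 2)/(y + 5)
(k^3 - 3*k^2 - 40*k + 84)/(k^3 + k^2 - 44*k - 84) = (k - 2)/(k + 2)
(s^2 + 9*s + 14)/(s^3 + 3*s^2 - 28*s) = (s + 2)/(s*(s - 4))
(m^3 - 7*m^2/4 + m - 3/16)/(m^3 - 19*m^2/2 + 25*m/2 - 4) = (8*m^2 - 10*m + 3)/(8*(m^2 - 9*m + 8))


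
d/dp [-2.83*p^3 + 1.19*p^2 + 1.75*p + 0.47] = -8.49*p^2 + 2.38*p + 1.75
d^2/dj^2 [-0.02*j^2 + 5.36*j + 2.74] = -0.0400000000000000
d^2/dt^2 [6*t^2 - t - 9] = 12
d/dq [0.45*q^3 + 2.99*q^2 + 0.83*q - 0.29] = 1.35*q^2 + 5.98*q + 0.83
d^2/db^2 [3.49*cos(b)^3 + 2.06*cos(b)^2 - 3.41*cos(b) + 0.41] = 0.792500000000001*cos(b) - 4.12*cos(2*b) - 7.8525*cos(3*b)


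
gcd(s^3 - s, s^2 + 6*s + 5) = s + 1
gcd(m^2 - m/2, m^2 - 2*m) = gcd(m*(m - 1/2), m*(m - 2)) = m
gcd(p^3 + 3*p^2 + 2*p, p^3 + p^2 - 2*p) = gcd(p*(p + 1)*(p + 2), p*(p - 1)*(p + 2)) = p^2 + 2*p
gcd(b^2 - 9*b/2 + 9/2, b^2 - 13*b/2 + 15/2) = b - 3/2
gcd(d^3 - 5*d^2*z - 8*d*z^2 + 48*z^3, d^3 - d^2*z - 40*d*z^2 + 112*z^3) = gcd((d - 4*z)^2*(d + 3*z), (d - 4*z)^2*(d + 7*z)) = d^2 - 8*d*z + 16*z^2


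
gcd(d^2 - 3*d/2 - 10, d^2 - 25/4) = d + 5/2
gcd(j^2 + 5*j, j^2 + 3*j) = j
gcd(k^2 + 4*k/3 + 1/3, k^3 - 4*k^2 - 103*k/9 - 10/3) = k + 1/3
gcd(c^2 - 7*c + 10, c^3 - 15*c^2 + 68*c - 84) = c - 2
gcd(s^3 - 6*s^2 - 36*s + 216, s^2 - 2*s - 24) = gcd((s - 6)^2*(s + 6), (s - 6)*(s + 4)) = s - 6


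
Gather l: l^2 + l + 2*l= l^2 + 3*l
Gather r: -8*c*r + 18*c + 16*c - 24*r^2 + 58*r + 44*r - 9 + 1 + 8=34*c - 24*r^2 + r*(102 - 8*c)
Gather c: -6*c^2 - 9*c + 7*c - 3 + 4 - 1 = -6*c^2 - 2*c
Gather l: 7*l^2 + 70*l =7*l^2 + 70*l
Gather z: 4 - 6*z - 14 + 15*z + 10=9*z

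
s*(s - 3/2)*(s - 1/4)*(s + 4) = s^4 + 9*s^3/4 - 53*s^2/8 + 3*s/2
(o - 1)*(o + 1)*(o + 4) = o^3 + 4*o^2 - o - 4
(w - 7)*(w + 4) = w^2 - 3*w - 28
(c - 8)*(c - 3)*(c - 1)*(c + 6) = c^4 - 6*c^3 - 37*c^2 + 186*c - 144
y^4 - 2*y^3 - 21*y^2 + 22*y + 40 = (y - 5)*(y - 2)*(y + 1)*(y + 4)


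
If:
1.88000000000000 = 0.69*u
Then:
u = 2.72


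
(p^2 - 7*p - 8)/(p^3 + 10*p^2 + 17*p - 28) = (p^2 - 7*p - 8)/(p^3 + 10*p^2 + 17*p - 28)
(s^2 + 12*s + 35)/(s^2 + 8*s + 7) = (s + 5)/(s + 1)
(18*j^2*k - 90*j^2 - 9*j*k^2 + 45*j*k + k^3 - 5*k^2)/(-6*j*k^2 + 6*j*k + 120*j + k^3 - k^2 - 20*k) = (-3*j + k)/(k + 4)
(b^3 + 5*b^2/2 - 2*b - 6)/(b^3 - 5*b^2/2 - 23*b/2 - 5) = (2*b^2 + b - 6)/(2*b^2 - 9*b - 5)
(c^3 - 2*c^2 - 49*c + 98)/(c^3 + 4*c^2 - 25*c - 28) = (c^2 - 9*c + 14)/(c^2 - 3*c - 4)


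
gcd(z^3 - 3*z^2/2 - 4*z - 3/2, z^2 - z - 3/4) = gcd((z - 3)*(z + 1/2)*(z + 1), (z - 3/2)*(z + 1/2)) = z + 1/2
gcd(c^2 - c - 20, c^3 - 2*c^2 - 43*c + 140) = c - 5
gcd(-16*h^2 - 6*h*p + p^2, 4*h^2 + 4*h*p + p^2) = 2*h + p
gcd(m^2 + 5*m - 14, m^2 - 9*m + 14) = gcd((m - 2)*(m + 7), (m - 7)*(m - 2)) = m - 2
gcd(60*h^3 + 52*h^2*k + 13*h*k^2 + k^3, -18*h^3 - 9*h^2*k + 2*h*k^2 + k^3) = 2*h + k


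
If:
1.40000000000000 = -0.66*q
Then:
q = -2.12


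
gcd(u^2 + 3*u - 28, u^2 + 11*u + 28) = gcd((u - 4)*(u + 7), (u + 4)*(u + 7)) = u + 7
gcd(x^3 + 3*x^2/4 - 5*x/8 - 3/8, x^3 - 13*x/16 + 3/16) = x^2 + x/4 - 3/4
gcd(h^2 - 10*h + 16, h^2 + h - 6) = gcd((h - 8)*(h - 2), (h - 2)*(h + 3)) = h - 2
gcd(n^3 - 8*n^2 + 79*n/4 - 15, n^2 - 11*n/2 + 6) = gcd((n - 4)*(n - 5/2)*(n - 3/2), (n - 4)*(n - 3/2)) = n^2 - 11*n/2 + 6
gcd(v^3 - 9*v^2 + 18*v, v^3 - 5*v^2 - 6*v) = v^2 - 6*v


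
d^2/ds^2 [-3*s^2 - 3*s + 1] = -6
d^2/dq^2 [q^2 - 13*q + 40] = 2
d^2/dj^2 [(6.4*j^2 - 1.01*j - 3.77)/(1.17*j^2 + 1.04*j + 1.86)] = (-18.340218*j^3 - 114.530598*j^2 - 14.336244*j + 56.443652)/(1.601613*j^6 + 4.270968*j^5 + 11.434878*j^4 + 14.704352*j^3 + 18.178524*j^2 + 10.793952*j + 6.434856)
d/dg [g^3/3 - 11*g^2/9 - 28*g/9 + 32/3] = g^2 - 22*g/9 - 28/9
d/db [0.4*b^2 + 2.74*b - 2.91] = 0.8*b + 2.74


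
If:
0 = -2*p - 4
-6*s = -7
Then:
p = -2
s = 7/6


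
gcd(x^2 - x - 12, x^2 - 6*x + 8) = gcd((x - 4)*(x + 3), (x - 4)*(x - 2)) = x - 4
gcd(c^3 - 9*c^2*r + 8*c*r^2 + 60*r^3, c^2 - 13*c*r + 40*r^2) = -c + 5*r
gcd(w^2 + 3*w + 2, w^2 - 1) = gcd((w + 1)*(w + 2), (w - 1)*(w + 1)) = w + 1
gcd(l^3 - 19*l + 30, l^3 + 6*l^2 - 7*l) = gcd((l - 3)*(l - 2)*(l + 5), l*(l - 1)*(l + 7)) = 1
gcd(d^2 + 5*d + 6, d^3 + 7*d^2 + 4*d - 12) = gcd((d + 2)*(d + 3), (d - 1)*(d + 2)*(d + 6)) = d + 2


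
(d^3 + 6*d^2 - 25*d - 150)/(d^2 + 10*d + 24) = (d^2 - 25)/(d + 4)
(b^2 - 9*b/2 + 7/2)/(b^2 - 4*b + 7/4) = 2*(b - 1)/(2*b - 1)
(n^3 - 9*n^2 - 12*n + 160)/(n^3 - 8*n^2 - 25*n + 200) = (n + 4)/(n + 5)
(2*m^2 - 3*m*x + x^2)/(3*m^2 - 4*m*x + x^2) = (-2*m + x)/(-3*m + x)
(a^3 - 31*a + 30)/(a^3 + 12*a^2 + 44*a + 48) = (a^2 - 6*a + 5)/(a^2 + 6*a + 8)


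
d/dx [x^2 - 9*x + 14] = 2*x - 9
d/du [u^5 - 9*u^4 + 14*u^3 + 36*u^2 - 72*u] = 5*u^4 - 36*u^3 + 42*u^2 + 72*u - 72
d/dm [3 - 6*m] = -6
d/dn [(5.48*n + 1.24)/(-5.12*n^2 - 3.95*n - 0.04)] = (28.0576*n^2 + 12.6976*n + 4.6788)/(26.2144*n^4 + 40.448*n^3 + 16.0121*n^2 + 0.316*n + 0.0016)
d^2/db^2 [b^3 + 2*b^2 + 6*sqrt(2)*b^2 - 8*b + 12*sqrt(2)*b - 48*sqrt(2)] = 6*b + 4 + 12*sqrt(2)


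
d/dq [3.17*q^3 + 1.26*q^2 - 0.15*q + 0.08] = 9.51*q^2 + 2.52*q - 0.15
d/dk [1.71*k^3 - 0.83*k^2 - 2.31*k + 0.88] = 5.13*k^2 - 1.66*k - 2.31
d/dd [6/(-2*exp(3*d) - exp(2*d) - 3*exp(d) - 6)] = (36*exp(2*d) + 12*exp(d) + 18)*exp(d)/(2*exp(3*d) + exp(2*d) + 3*exp(d) + 6)^2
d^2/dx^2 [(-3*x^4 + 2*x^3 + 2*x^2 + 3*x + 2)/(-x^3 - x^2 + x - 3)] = 2*(6*x^6 - 51*x^5 + 45*x^4 - 50*x^3 + 252*x^2 - 3*x - 23)/(x^9 + 3*x^8 + 4*x^6 + 18*x^5 - 6*x^4 + 8*x^3 + 36*x^2 - 27*x + 27)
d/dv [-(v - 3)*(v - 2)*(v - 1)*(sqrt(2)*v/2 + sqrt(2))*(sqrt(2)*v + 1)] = -5*v^4 - 2*sqrt(2)*v^3 + 16*v^3 + 3*v^2 + 6*sqrt(2)*v^2 - 32*v + sqrt(2)*v - 8*sqrt(2) + 12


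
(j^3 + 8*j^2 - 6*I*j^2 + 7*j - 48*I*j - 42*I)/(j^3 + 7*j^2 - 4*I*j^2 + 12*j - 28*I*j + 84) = (j + 1)/(j + 2*I)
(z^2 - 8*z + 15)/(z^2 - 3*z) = (z - 5)/z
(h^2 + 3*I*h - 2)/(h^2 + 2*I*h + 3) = (h^2 + 3*I*h - 2)/(h^2 + 2*I*h + 3)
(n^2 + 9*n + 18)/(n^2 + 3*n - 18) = (n + 3)/(n - 3)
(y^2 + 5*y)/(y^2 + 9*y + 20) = y/(y + 4)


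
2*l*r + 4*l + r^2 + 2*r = (2*l + r)*(r + 2)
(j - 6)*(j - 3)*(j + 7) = j^3 - 2*j^2 - 45*j + 126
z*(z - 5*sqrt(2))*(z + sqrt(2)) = z^3 - 4*sqrt(2)*z^2 - 10*z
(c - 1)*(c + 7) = c^2 + 6*c - 7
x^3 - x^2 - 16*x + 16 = (x - 4)*(x - 1)*(x + 4)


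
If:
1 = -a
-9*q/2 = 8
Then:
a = -1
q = -16/9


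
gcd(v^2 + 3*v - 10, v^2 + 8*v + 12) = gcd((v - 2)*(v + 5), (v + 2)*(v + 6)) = 1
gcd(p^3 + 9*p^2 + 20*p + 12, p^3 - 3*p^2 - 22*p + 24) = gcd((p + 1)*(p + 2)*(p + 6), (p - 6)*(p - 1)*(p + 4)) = 1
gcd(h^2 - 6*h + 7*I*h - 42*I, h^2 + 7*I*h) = h + 7*I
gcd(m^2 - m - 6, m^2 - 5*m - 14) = m + 2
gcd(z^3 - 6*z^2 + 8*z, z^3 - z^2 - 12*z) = z^2 - 4*z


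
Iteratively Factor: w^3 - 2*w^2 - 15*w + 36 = (w + 4)*(w^2 - 6*w + 9) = (w - 3)*(w + 4)*(w - 3)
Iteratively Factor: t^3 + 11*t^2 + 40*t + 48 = (t + 4)*(t^2 + 7*t + 12) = (t + 4)^2*(t + 3)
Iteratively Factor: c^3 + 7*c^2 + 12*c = (c)*(c^2 + 7*c + 12) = c*(c + 4)*(c + 3)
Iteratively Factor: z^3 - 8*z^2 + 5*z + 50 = (z + 2)*(z^2 - 10*z + 25) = (z - 5)*(z + 2)*(z - 5)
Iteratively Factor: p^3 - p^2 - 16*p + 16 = (p + 4)*(p^2 - 5*p + 4) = (p - 4)*(p + 4)*(p - 1)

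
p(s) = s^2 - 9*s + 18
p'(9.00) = 9.00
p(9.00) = 18.00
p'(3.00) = -3.00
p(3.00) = 0.00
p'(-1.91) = -12.82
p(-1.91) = 38.84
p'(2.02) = -4.96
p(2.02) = 3.90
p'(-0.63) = -10.26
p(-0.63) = 24.07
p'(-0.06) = -9.12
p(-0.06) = 18.54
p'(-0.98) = -10.96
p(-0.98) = 27.78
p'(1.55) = -5.90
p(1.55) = 6.45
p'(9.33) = 9.66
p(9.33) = 21.08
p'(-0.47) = -9.94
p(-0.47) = 22.45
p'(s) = 2*s - 9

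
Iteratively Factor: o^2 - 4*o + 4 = (o - 2)*(o - 2)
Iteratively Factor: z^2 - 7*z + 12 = (z - 4)*(z - 3)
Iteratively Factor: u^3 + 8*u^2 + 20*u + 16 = (u + 4)*(u^2 + 4*u + 4) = (u + 2)*(u + 4)*(u + 2)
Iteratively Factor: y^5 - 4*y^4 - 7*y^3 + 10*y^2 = (y - 5)*(y^4 + y^3 - 2*y^2) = y*(y - 5)*(y^3 + y^2 - 2*y) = y*(y - 5)*(y + 2)*(y^2 - y) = y*(y - 5)*(y - 1)*(y + 2)*(y)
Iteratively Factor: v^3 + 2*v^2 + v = (v + 1)*(v^2 + v) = (v + 1)^2*(v)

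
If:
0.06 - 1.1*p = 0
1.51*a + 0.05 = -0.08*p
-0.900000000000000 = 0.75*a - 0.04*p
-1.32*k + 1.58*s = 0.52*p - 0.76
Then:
No Solution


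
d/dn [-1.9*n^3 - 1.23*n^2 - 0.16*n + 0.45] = -5.7*n^2 - 2.46*n - 0.16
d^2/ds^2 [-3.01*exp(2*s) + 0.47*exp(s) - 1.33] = (0.47 - 12.04*exp(s))*exp(s)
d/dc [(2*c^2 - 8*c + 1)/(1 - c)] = (-2*c^2 + 4*c - 7)/(c^2 - 2*c + 1)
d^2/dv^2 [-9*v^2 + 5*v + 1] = -18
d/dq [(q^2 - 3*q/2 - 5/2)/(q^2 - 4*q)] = 5*(-q^2 + 2*q - 4)/(2*q^2*(q^2 - 8*q + 16))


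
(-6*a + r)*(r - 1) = -6*a*r + 6*a + r^2 - r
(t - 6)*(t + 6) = t^2 - 36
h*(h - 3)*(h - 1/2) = h^3 - 7*h^2/2 + 3*h/2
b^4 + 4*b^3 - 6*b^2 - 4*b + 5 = (b - 1)^2*(b + 1)*(b + 5)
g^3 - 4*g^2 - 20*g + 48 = (g - 6)*(g - 2)*(g + 4)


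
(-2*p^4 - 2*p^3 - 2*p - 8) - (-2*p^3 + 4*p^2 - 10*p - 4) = -2*p^4 - 4*p^2 + 8*p - 4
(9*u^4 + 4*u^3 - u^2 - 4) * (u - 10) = 9*u^5 - 86*u^4 - 41*u^3 + 10*u^2 - 4*u + 40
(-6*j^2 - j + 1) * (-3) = 18*j^2 + 3*j - 3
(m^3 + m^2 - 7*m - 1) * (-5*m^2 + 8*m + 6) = -5*m^5 + 3*m^4 + 49*m^3 - 45*m^2 - 50*m - 6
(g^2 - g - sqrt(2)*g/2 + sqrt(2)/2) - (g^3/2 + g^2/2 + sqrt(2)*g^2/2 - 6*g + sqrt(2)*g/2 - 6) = -g^3/2 - sqrt(2)*g^2/2 + g^2/2 - sqrt(2)*g + 5*g + sqrt(2)/2 + 6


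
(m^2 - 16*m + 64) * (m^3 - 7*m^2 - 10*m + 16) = m^5 - 23*m^4 + 166*m^3 - 272*m^2 - 896*m + 1024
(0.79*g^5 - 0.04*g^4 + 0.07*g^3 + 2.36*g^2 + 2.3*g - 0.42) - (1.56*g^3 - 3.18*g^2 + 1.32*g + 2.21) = 0.79*g^5 - 0.04*g^4 - 1.49*g^3 + 5.54*g^2 + 0.98*g - 2.63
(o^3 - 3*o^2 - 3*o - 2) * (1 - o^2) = -o^5 + 3*o^4 + 4*o^3 - o^2 - 3*o - 2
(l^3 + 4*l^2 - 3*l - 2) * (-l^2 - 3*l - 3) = -l^5 - 7*l^4 - 12*l^3 - l^2 + 15*l + 6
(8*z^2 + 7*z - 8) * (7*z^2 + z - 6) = 56*z^4 + 57*z^3 - 97*z^2 - 50*z + 48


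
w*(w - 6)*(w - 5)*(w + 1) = w^4 - 10*w^3 + 19*w^2 + 30*w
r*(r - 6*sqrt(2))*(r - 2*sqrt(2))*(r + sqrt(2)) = r^4 - 7*sqrt(2)*r^3 + 8*r^2 + 24*sqrt(2)*r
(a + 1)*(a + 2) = a^2 + 3*a + 2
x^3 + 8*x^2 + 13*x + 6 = (x + 1)^2*(x + 6)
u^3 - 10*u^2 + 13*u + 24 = (u - 8)*(u - 3)*(u + 1)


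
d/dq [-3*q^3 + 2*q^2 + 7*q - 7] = -9*q^2 + 4*q + 7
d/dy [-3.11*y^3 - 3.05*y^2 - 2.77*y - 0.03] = -9.33*y^2 - 6.1*y - 2.77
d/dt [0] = 0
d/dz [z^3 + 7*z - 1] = 3*z^2 + 7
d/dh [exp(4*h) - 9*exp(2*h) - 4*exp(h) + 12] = (4*exp(3*h) - 18*exp(h) - 4)*exp(h)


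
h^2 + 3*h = h*(h + 3)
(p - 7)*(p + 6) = p^2 - p - 42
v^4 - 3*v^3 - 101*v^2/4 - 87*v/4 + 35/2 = (v - 7)*(v - 1/2)*(v + 2)*(v + 5/2)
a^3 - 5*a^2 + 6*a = a*(a - 3)*(a - 2)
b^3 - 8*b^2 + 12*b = b*(b - 6)*(b - 2)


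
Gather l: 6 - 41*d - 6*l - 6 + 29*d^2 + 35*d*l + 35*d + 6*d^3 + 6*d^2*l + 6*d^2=6*d^3 + 35*d^2 - 6*d + l*(6*d^2 + 35*d - 6)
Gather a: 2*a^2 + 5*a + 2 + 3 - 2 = 2*a^2 + 5*a + 3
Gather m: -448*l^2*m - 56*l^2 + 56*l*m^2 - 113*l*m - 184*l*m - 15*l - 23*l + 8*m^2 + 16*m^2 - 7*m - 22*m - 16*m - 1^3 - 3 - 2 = -56*l^2 - 38*l + m^2*(56*l + 24) + m*(-448*l^2 - 297*l - 45) - 6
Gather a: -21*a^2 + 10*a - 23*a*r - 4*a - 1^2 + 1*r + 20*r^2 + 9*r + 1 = -21*a^2 + a*(6 - 23*r) + 20*r^2 + 10*r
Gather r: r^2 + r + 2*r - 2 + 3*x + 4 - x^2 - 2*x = r^2 + 3*r - x^2 + x + 2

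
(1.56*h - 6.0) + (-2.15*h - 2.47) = -0.59*h - 8.47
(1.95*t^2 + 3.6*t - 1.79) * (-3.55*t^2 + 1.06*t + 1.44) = -6.9225*t^4 - 10.713*t^3 + 12.9785*t^2 + 3.2866*t - 2.5776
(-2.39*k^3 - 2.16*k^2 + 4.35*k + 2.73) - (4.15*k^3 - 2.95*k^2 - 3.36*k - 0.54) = -6.54*k^3 + 0.79*k^2 + 7.71*k + 3.27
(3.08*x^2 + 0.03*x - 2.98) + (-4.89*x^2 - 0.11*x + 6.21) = -1.81*x^2 - 0.08*x + 3.23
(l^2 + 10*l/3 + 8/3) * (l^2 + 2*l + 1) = l^4 + 16*l^3/3 + 31*l^2/3 + 26*l/3 + 8/3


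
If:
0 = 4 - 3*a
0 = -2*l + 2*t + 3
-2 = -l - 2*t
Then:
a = 4/3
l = 5/3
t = 1/6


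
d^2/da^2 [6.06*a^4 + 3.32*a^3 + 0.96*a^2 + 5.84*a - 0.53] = 72.72*a^2 + 19.92*a + 1.92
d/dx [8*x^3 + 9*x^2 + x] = 24*x^2 + 18*x + 1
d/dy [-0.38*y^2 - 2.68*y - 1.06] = -0.76*y - 2.68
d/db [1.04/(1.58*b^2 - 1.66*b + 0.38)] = (1.7264 - 3.2864*b)/(1.58*b^2 - 1.66*b + 0.38)^2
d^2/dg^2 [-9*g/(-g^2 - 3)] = 18*g*(g^2 - 9)/(g^2 + 3)^3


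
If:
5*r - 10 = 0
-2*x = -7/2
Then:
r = 2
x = 7/4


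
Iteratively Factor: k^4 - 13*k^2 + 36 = (k - 2)*(k^3 + 2*k^2 - 9*k - 18) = (k - 3)*(k - 2)*(k^2 + 5*k + 6) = (k - 3)*(k - 2)*(k + 3)*(k + 2)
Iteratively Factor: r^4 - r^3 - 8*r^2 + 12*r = (r)*(r^3 - r^2 - 8*r + 12) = r*(r - 2)*(r^2 + r - 6) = r*(r - 2)*(r + 3)*(r - 2)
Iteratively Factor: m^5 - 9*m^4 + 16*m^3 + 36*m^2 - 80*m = (m + 2)*(m^4 - 11*m^3 + 38*m^2 - 40*m) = m*(m + 2)*(m^3 - 11*m^2 + 38*m - 40) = m*(m - 5)*(m + 2)*(m^2 - 6*m + 8) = m*(m - 5)*(m - 4)*(m + 2)*(m - 2)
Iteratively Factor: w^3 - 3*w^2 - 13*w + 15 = (w - 5)*(w^2 + 2*w - 3) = (w - 5)*(w + 3)*(w - 1)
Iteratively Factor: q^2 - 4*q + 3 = (q - 1)*(q - 3)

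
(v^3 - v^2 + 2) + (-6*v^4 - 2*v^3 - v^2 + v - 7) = -6*v^4 - v^3 - 2*v^2 + v - 5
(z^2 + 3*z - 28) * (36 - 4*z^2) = -4*z^4 - 12*z^3 + 148*z^2 + 108*z - 1008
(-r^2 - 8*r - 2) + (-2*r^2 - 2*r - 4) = -3*r^2 - 10*r - 6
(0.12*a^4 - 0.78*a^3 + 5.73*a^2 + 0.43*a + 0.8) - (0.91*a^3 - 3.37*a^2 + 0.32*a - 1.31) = 0.12*a^4 - 1.69*a^3 + 9.1*a^2 + 0.11*a + 2.11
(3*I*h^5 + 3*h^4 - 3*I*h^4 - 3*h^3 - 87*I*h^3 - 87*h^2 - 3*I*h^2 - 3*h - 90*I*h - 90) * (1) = 3*I*h^5 + 3*h^4 - 3*I*h^4 - 3*h^3 - 87*I*h^3 - 87*h^2 - 3*I*h^2 - 3*h - 90*I*h - 90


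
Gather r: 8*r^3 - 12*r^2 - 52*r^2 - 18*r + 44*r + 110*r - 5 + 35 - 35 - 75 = 8*r^3 - 64*r^2 + 136*r - 80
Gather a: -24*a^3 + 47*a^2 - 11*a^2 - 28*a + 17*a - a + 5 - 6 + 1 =-24*a^3 + 36*a^2 - 12*a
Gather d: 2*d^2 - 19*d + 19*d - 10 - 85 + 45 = 2*d^2 - 50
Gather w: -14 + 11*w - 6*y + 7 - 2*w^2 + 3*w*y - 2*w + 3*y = -2*w^2 + w*(3*y + 9) - 3*y - 7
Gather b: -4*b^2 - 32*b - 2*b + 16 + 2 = -4*b^2 - 34*b + 18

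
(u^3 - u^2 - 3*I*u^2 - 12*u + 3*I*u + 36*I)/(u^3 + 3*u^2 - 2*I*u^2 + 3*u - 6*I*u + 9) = (u - 4)/(u + I)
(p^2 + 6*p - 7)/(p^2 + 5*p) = (p^2 + 6*p - 7)/(p*(p + 5))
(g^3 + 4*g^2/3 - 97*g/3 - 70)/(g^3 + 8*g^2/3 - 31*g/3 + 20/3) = (3*g^2 - 11*g - 42)/(3*g^2 - 7*g + 4)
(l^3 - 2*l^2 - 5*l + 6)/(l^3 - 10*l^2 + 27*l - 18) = (l + 2)/(l - 6)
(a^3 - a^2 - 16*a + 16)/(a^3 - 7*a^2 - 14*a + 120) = (a^2 - 5*a + 4)/(a^2 - 11*a + 30)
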